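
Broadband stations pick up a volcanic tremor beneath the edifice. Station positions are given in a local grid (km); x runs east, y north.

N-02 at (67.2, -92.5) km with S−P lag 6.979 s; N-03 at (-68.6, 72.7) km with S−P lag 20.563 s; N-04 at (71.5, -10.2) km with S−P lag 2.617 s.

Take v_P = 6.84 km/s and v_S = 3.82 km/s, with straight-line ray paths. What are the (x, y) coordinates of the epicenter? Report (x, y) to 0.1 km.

Distance from S−P lag: d = Δt · v_P v_S / (v_P − v_S) = Δt · (6.84·3.82)/(6.84−3.82) ≈ 8.6519·Δt.
So d_N-02 = 60.38, d_N-03 = 177.91, d_N-04 = 22.64 km.
Circle about each station: (x − 67.2)² + (y + 92.5)² = 60.38²; (x + 68.6)² + (y − 72.7)² = 177.91²; (x − 71.5)² + (y + 10.2)² = 22.64².
Subtracting pairs of circle equations eliminates x²+y² and gives linear equations (the radical axes):
-271.6 x + 330.4 y = -31087.06
8.6 x + 164.6 y = -4722.63
Solving the 2×2 system: x ≈ 74.8, y ≈ -32.6 km.

74.8 km east, -32.6 km north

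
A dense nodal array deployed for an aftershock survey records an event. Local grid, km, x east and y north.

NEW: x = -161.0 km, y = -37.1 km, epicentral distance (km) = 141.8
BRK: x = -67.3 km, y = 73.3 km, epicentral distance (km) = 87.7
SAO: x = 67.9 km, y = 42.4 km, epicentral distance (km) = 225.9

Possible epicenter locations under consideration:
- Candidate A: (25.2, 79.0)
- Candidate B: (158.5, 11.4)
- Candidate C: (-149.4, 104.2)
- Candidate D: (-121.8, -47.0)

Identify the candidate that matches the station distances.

Candidate C

For each candidate, compare |candidate − station| to the reported distance:
Candidate A: residuals NEW 77.6, BRK 5.0, SAO 169.7 → max 169.7 km
Candidate B: residuals NEW 181.4, BRK 146.4, SAO 130.1 → max 181.4 km
Candidate C: residuals NEW 0.0, BRK 0.0, SAO 0.0 → max 0.0 km
Candidate D: residuals NEW 101.4, BRK 44.4, SAO 16.2 → max 101.4 km
Only Candidate C has all residuals ≈ 0.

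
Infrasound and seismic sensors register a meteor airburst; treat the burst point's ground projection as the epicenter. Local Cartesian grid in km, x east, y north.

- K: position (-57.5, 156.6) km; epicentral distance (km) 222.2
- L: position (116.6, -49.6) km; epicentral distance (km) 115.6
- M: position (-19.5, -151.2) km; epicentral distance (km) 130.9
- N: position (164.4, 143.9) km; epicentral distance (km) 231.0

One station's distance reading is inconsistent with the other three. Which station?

K

Solve using three stations at a time. Using L, M, N (subtract circle equations pairwise → linear system) gives (x, y) ≈ (4.3, -22.6).
Distances from that point to each station vs reported:
  K: calculated 189.5 vs reported 222.2 → residual 32.7 km
  L: calculated 115.5 vs reported 115.6 → residual 0.1 km
  M: calculated 130.8 vs reported 130.9 → residual 0.1 km
  N: calculated 231.0 vs reported 231.0 → residual 0.0 km
L, M, N are mutually consistent (residuals ≈ 0); K is off by 32.7 km.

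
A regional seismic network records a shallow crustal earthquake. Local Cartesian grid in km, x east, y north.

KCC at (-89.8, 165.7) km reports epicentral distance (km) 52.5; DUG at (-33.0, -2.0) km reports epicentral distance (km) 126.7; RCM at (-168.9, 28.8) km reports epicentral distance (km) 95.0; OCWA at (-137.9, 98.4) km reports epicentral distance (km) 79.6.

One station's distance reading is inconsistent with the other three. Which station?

RCM

Solve using three stations at a time. Using KCC, DUG, OCWA (subtract circle equations pairwise → linear system) gives (x, y) ≈ (-61.7, 121.4).
Distances from that point to each station vs reported:
  KCC: calculated 52.5 vs reported 52.5 → residual 0.0 km
  DUG: calculated 126.7 vs reported 126.7 → residual 0.0 km
  RCM: calculated 141.6 vs reported 95.0 → residual 46.6 km
  OCWA: calculated 79.6 vs reported 79.6 → residual 0.0 km
KCC, DUG, OCWA are mutually consistent (residuals ≈ 0); RCM is off by 46.6 km.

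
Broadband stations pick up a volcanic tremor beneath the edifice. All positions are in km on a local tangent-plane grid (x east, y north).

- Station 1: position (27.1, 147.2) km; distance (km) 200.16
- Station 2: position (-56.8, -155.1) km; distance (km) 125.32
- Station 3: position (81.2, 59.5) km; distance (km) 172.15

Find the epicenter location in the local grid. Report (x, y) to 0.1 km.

(-65.8, -30.1)

Circle about each station: (x − 27.1)² + (y − 147.2)² = 200.16²; (x + 56.8)² + (y + 155.1)² = 125.32²; (x − 81.2)² + (y − 59.5)² = 172.15².
Subtracting the Station 1 equation from the Station 2 and Station 3 equations removes the quadratic terms:
-167.8 x − 604.6 y = 29238.92
108.2 x − 175.4 y = -1840.16
Solving the 2×2 system: x ≈ -65.8, y ≈ -30.1 km.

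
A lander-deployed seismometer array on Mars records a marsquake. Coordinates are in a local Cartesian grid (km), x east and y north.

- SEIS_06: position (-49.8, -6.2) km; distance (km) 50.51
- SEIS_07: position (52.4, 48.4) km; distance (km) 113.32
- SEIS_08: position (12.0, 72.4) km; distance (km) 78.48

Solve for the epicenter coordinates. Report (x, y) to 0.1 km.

(-60.8, 43.1)

Circle about each station: (x + 49.8)² + (y + 6.2)² = 50.51²; (x − 52.4)² + (y − 48.4)² = 113.32²; (x − 12.0)² + (y − 72.4)² = 78.48².
Subtracting pairs of circle equations eliminates x²+y² and gives linear equations (the radical axes):
204.4 x + 109.2 y = -7720.32
123.6 x + 157.2 y = -740.57
Solving the 2×2 system: x ≈ -60.8, y ≈ 43.1 km.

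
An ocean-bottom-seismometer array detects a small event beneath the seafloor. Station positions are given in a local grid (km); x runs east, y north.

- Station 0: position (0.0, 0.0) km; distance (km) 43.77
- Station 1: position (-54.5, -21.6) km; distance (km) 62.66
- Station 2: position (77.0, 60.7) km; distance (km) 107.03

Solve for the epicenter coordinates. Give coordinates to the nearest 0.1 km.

Circle about each station: x² + y² = 43.77²; (x + 54.5)² + (y + 21.6)² = 62.66²; (x − 77.0)² + (y − 60.7)² = 107.03².
Subtracting pairs of circle equations eliminates x²+y² and gives linear equations (the radical axes):
-109.0 x − 43.2 y = 1426.35
154.0 x + 121.4 y = 73.88
Solving the 2×2 system: x ≈ -26.8, y ≈ 34.6 km.

(-26.8, 34.6)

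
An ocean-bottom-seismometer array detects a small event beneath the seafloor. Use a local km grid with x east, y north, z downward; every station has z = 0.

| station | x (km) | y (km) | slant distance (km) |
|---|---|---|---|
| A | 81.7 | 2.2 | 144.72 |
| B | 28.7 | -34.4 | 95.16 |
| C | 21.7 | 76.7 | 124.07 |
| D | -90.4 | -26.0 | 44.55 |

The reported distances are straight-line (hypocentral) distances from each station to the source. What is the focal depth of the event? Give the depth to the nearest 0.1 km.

Each station gives a sphere (x−x_i)² + (y−y_i)² + z² = d_i² (stations at z=0).
Subtracting the A sphere from B and C: z² cancels, leaving linear equations in x and y:
-106.0 x − 73.2 y = 7215.77
-120.0 x + 149.0 y = 5224.56
Solving: x ≈ -59.305, y ≈ -12.698 km (keep extra digits for the depth step; rounded: -59.3, -12.7).
Then from the A sphere: z² = 144.72² − (x − 81.7)² − (y − 2.2)² with x = -59.305, y = -12.698, so z ≈ 28.974 ≈ 29.0 km.
Check against D (with the unrounded solution): distance 44.54 ≈ 44.55 km. ✓

29.0 km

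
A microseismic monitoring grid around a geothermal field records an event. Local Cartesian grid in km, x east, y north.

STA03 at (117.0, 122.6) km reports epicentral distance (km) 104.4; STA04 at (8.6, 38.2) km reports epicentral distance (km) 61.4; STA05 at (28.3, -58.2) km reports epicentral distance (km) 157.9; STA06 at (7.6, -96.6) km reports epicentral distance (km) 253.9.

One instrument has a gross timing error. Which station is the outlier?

STA06

Solve using three stations at a time. Using STA03, STA04, STA05 (subtract circle equations pairwise → linear system) gives (x, y) ≈ (15.3, 99.1).
Distances from that point to each station vs reported:
  STA03: calculated 104.3 vs reported 104.4 → residual 0.1 km
  STA04: calculated 61.3 vs reported 61.4 → residual 0.1 km
  STA05: calculated 157.9 vs reported 157.9 → residual 0.0 km
  STA06: calculated 195.9 vs reported 253.9 → residual 58.0 km
STA03, STA04, STA05 are mutually consistent (residuals ≈ 0); STA06 is off by 58.0 km.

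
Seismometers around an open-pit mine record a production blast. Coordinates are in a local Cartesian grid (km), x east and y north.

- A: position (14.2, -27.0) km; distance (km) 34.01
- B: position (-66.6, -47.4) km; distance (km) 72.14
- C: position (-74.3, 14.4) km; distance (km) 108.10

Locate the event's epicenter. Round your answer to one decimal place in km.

Circle about each station: (x − 14.2)² + (y + 27.0)² = 34.01²; (x + 66.6)² + (y + 47.4)² = 72.14²; (x + 74.3)² + (y − 14.4)² = 108.10².
Subtracting pairs of circle equations eliminates x²+y² and gives linear equations (the radical axes):
-161.6 x − 40.8 y = 1704.18
-177.0 x + 82.8 y = -5731.72
Solving the 2×2 system: x ≈ 4.5, y ≈ -59.6 km.

4.5 km east, -59.6 km north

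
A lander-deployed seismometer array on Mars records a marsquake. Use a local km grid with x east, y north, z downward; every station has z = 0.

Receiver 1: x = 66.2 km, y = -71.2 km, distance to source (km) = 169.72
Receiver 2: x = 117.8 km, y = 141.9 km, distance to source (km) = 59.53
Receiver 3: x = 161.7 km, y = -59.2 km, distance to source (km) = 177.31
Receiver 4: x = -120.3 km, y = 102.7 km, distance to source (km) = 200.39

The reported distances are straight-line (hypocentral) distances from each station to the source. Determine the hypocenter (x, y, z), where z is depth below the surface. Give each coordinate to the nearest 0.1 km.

(79.7, 97.6, 11.4)

Each station gives a sphere (x−x_i)² + (y−y_i)² + z² = d_i² (stations at z=0).
Subtracting the Receiver 1 sphere from Receiver 2 and Receiver 3: z² cancels, leaving linear equations in x and y:
103.2 x + 426.2 y = 49821.63
191.0 x + 24.0 y = 17565.69
Solving: x ≈ 79.703, y ≈ 97.598 km (keep extra digits for the depth step; rounded: 79.7, 97.6).
Then from the Receiver 1 sphere: z² = 169.72² − (x − 66.2)² − (y + 71.2)² with x = 79.703, y = 97.598, so z ≈ 11.392 ≈ 11.4 km.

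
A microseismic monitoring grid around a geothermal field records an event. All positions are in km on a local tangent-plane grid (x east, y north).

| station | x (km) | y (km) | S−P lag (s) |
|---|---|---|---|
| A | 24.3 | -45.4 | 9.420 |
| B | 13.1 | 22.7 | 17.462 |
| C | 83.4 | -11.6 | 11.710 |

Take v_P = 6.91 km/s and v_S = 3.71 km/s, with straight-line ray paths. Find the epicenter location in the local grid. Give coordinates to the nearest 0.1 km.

(71.1, -104.6)

Distance from S−P lag: d = Δt · v_P v_S / (v_P − v_S) = Δt · (6.91·3.71)/(6.91−3.71) ≈ 8.0113·Δt.
So d_A = 75.47, d_B = 139.89, d_C = 93.81 km.
Circle about each station: (x − 24.3)² + (y + 45.4)² = 75.47²; (x − 13.1)² + (y − 22.7)² = 139.89²; (x − 83.4)² + (y + 11.6)² = 93.81².
Subtracting the A equation from the B and C equations removes the quadratic terms:
-22.4 x + 136.2 y = -15838.24
118.2 x + 67.6 y = 1333.87
Solving the 2×2 system: x ≈ 71.1, y ≈ -104.6 km.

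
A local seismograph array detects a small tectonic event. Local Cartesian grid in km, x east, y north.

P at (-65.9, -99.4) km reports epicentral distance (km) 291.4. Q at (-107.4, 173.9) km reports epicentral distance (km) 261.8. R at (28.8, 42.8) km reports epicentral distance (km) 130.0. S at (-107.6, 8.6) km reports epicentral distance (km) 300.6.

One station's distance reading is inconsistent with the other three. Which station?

Solve using three stations at a time. Using P, Q, R (subtract circle equations pairwise → linear system) gives (x, y) ≈ (144.4, 102.3).
Distances from that point to each station vs reported:
  P: calculated 291.4 vs reported 291.4 → residual 0.0 km
  Q: calculated 261.8 vs reported 261.8 → residual 0.0 km
  R: calculated 130.1 vs reported 130.0 → residual 0.1 km
  S: calculated 268.9 vs reported 300.6 → residual 31.7 km
P, Q, R are mutually consistent (residuals ≈ 0); S is off by 31.7 km.

S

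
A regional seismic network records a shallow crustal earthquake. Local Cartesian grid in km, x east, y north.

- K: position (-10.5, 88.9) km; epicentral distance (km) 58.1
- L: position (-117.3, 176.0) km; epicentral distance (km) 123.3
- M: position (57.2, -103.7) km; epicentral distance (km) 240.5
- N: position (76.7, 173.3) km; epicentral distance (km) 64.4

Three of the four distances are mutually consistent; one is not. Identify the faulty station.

Solve using three stations at a time. Using K, M, N (subtract circle equations pairwise → linear system) gives (x, y) ≈ (25.2, 134.7).
Distances from that point to each station vs reported:
  K: calculated 58.1 vs reported 58.1 → residual 0.0 km
  L: calculated 148.4 vs reported 123.3 → residual 25.1 km
  M: calculated 240.5 vs reported 240.5 → residual 0.0 km
  N: calculated 64.4 vs reported 64.4 → residual 0.0 km
K, M, N are mutually consistent (residuals ≈ 0); L is off by 25.1 km.

L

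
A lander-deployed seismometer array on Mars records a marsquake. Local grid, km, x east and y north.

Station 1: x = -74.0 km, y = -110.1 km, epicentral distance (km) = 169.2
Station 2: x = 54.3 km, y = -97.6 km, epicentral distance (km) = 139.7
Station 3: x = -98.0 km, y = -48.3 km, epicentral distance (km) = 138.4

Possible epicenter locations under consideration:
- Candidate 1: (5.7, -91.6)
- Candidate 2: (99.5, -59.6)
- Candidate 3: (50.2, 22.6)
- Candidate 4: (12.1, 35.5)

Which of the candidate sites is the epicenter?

For each candidate, compare |candidate − station| to the reported distance:
Candidate 1: residuals Station 1 87.4, Station 2 90.7, Station 3 26.0 → max 90.7 km
Candidate 2: residuals Station 1 11.5, Station 2 80.6, Station 3 59.4 → max 80.6 km
Candidate 3: residuals Station 1 12.6, Station 2 19.4, Station 3 25.9 → max 25.9 km
Candidate 4: residuals Station 1 0.0, Station 2 0.1, Station 3 0.0 → max 0.1 km
Only Candidate 4 has all residuals ≈ 0.

Candidate 4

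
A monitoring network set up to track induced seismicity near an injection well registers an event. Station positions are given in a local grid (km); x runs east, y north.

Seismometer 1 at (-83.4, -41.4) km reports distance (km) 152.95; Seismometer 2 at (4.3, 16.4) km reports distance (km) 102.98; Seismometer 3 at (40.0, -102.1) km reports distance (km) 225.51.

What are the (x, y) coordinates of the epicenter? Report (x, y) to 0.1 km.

-45.2 km east, 106.7 km north

Circle about each station: (x + 83.4)² + (y + 41.4)² = 152.95²; (x − 4.3)² + (y − 16.4)² = 102.98²; (x − 40.0)² + (y + 102.1)² = 225.51².
Subtracting pairs of circle equations eliminates x²+y² and gives linear equations (the radical axes):
175.4 x + 115.6 y = 4406.75
246.8 x − 121.4 y = -24106.17
Solving the 2×2 system: x ≈ -45.2, y ≈ 106.7 km.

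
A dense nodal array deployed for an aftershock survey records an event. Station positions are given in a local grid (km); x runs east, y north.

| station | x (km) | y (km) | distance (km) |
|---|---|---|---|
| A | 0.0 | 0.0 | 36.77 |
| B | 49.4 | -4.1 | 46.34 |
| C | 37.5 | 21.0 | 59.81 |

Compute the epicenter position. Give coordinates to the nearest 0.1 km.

(14.0, -34.0)

Circle about each station: x² + y² = 36.77²; (x − 49.4)² + (y + 4.1)² = 46.34²; (x − 37.5)² + (y − 21.0)² = 59.81².
Subtracting pairs of circle equations eliminates x²+y² and gives linear equations (the radical axes):
98.8 x − 8.2 y = 1661.81
75.0 x + 42.0 y = -377.95
Solving the 2×2 system: x ≈ 14.0, y ≈ -34.0 km.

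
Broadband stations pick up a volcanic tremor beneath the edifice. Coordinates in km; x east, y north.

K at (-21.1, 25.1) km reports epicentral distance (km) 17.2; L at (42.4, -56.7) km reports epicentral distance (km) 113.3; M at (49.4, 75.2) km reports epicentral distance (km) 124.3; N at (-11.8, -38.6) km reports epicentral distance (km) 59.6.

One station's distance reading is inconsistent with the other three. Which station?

Solve using three stations at a time. Using L, M, N (subtract circle equations pairwise → linear system) gives (x, y) ≈ (-52.9, 4.6).
Distances from that point to each station vs reported:
  K: calculated 37.8 vs reported 17.2 → residual 20.6 km
  L: calculated 113.3 vs reported 113.3 → residual 0.0 km
  M: calculated 124.3 vs reported 124.3 → residual 0.0 km
  N: calculated 59.6 vs reported 59.6 → residual 0.0 km
L, M, N are mutually consistent (residuals ≈ 0); K is off by 20.6 km.

K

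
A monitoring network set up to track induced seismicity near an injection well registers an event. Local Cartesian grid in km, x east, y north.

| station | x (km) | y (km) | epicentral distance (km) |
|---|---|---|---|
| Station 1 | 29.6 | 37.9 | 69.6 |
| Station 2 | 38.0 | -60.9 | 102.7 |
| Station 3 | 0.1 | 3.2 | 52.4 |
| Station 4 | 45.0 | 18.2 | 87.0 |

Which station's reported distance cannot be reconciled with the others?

Station 2

Solve using three stations at a time. Using Station 1, Station 3, Station 4 (subtract circle equations pairwise → linear system) gives (x, y) ≈ (-39.9, 36.9).
Distances from that point to each station vs reported:
  Station 1: calculated 69.5 vs reported 69.6 → residual 0.1 km
  Station 2: calculated 125.0 vs reported 102.7 → residual 22.3 km
  Station 3: calculated 52.3 vs reported 52.4 → residual 0.1 km
  Station 4: calculated 86.9 vs reported 87.0 → residual 0.1 km
Station 1, Station 3, Station 4 are mutually consistent (residuals ≈ 0); Station 2 is off by 22.3 km.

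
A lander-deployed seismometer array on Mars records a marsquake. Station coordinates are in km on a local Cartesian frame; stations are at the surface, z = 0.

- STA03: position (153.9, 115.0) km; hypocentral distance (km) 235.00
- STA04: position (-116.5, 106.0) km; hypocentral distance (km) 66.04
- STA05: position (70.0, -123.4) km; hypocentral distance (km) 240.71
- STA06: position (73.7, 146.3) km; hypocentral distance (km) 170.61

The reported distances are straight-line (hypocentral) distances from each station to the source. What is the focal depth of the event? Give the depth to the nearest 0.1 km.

Each station gives a sphere (x−x_i)² + (y−y_i)² + z² = d_i² (stations at z=0).
Subtracting the STA03 sphere from STA04 and STA05: z² cancels, leaving linear equations in x and y:
-540.8 x − 18.0 y = 38761.76
-167.8 x − 476.8 y = -19498.95
Solving: x ≈ -73.902, y ≈ 66.904 km (keep extra digits for the depth step; rounded: -73.9, 66.9).
Then from the STA03 sphere: z² = 235.00² − (x − 153.9)² − (y − 115.0)² with x = -73.902, y = 66.904, so z ≈ 31.906 ≈ 31.9 km.

31.9 km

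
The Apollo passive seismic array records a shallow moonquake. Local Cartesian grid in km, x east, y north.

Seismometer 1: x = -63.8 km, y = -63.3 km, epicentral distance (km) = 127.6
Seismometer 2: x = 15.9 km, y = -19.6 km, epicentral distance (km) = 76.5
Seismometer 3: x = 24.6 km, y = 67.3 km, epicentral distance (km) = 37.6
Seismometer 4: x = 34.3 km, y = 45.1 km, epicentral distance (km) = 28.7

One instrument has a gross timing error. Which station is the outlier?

Solve using three stations at a time. Using Seismometer 1, Seismometer 2, Seismometer 3 (subtract circle equations pairwise → linear system) gives (x, y) ≈ (-10.0, 52.4).
Distances from that point to each station vs reported:
  Seismometer 1: calculated 127.6 vs reported 127.6 → residual 0.0 km
  Seismometer 2: calculated 76.5 vs reported 76.5 → residual 0.0 km
  Seismometer 3: calculated 37.7 vs reported 37.6 → residual 0.1 km
  Seismometer 4: calculated 44.9 vs reported 28.7 → residual 16.2 km
Seismometer 1, Seismometer 2, Seismometer 3 are mutually consistent (residuals ≈ 0); Seismometer 4 is off by 16.2 km.

Seismometer 4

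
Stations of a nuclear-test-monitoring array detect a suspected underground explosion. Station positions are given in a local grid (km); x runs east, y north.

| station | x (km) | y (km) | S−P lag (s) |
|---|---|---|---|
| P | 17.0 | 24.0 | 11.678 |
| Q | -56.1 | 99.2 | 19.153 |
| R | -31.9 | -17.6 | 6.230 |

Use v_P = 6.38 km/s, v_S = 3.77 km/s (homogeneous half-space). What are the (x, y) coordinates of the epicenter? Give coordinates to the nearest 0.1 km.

Distance from S−P lag: d = Δt · v_P v_S / (v_P − v_S) = Δt · (6.38·3.77)/(6.38−3.77) ≈ 9.2156·Δt.
So d_P = 107.62, d_Q = 176.51, d_R = 57.41 km.
Circle about each station: (x − 17.0)² + (y − 24.0)² = 107.62²; (x + 56.1)² + (y − 99.2)² = 176.51²; (x + 31.9)² + (y + 17.6)² = 57.41².
Subtracting pairs of circle equations eliminates x²+y² and gives linear equations (the radical axes):
-146.2 x + 150.4 y = -7450.87
-97.8 x − 83.2 y = 8748.53
Solving the 2×2 system: x ≈ -25.9, y ≈ -74.7 km.
Check against P (with the unrounded x, y): √((x − 17.0)²+(y − 24.0)²) = 107.63 ≈ 107.62 km. ✓

x ≈ -25.9 km, y ≈ -74.7 km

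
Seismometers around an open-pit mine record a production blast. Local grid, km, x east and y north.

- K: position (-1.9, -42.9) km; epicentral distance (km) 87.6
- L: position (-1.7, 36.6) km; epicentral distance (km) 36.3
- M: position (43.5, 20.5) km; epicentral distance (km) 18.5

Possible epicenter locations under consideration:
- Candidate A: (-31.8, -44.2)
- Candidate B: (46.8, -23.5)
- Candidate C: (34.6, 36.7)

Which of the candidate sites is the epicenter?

Candidate C

For each candidate, compare |candidate − station| to the reported distance:
Candidate A: residuals K 57.7, L 49.9, M 80.8 → max 80.8 km
Candidate B: residuals K 35.2, L 40.9, M 25.6 → max 40.9 km
Candidate C: residuals K 0.0, L 0.0, M 0.0 → max 0.0 km
Only Candidate C has all residuals ≈ 0.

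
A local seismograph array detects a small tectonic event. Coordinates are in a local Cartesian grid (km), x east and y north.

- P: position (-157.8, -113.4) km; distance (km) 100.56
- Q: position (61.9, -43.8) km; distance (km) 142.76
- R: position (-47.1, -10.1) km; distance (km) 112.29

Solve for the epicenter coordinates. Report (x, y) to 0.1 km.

-57.6 km east, -121.9 km north

Circle about each station: (x + 157.8)² + (y + 113.4)² = 100.56²; (x − 61.9)² + (y + 43.8)² = 142.76²; (x + 47.1)² + (y + 10.1)² = 112.29².
Subtracting pairs of circle equations eliminates x²+y² and gives linear equations (the radical axes):
439.4 x + 139.2 y = -42278.45
221.4 x + 206.6 y = -37936.71
Solving the 2×2 system: x ≈ -57.6, y ≈ -121.9 km.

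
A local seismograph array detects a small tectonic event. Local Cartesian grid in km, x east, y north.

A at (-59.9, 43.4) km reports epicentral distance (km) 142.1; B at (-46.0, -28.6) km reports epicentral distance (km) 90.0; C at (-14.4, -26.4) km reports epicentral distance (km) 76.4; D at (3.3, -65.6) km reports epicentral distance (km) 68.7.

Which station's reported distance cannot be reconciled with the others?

B

Solve using three stations at a time. Using A, C, D (subtract circle equations pairwise → linear system) gives (x, y) ≈ (61.8, -29.9).
Distances from that point to each station vs reported:
  A: calculated 142.0 vs reported 142.1 → residual 0.1 km
  B: calculated 107.8 vs reported 90.0 → residual 17.8 km
  C: calculated 76.2 vs reported 76.4 → residual 0.2 km
  D: calculated 68.5 vs reported 68.7 → residual 0.2 km
A, C, D are mutually consistent (residuals ≈ 0); B is off by 17.8 km.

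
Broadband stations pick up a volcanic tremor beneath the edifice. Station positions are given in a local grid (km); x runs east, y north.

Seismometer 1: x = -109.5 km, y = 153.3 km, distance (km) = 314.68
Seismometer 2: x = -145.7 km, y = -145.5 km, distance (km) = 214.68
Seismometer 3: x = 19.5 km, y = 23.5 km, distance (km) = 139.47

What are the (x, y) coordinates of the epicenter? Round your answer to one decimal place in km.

(65.7, -108.1)

Circle about each station: (x + 109.5)² + (y − 153.3)² = 314.68²; (x + 145.7)² + (y + 145.5)² = 214.68²; (x − 19.5)² + (y − 23.5)² = 139.47².
Subtracting pairs of circle equations eliminates x²+y² and gives linear equations (the radical axes):
-72.4 x − 597.6 y = 59843.60
258.0 x − 259.6 y = 45012.98
Solving the 2×2 system: x ≈ 65.7, y ≈ -108.1 km.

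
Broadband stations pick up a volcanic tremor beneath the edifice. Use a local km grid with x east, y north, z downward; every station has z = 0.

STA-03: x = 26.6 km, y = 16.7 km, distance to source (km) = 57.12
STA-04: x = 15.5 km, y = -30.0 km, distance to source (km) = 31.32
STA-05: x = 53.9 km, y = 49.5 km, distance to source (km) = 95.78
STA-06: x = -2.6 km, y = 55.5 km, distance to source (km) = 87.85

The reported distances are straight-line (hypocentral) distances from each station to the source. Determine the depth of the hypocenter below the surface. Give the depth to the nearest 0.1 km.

depth ≈ 29.1 km

Each station gives a sphere (x−x_i)² + (y−y_i)² + z² = d_i² (stations at z=0).
Subtracting the STA-03 sphere from STA-04 and STA-05: z² cancels, leaving linear equations in x and y:
-22.2 x − 93.4 y = 2435.55
54.6 x + 65.6 y = -1542.10
Solving: x ≈ 4.320, y ≈ -27.103 km (keep extra digits for the depth step; rounded: 4.3, -27.1).
Then from the STA-03 sphere: z² = 57.12² − (x − 26.6)² − (y − 16.7)² with x = 4.320, y = -27.103, so z ≈ 29.113 ≈ 29.1 km.
Check against STA-06 (with the unrounded solution): distance 87.86 ≈ 87.85 km. ✓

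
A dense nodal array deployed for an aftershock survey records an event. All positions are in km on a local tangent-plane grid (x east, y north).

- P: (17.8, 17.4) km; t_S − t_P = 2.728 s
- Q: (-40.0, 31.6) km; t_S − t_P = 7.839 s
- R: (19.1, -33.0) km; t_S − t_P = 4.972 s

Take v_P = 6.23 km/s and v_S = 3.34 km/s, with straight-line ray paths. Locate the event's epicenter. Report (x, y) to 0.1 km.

Distance from S−P lag: d = Δt · v_P v_S / (v_P − v_S) = Δt · (6.23·3.34)/(6.23−3.34) ≈ 7.2001·Δt.
So d_P = 19.64, d_Q = 56.44, d_R = 35.80 km.
Circle about each station: (x − 17.8)² + (y − 17.4)² = 19.64²; (x + 40.0)² + (y − 31.6)² = 56.44²; (x − 19.1)² + (y + 33.0)² = 35.80².
Subtracting the P equation from the Q and R equations removes the quadratic terms:
-115.6 x + 28.4 y = -820.78
2.6 x − 100.8 y = -61.70
Solving the 2×2 system: x ≈ 7.3, y ≈ 0.8 km.

x ≈ 7.3 km, y ≈ 0.8 km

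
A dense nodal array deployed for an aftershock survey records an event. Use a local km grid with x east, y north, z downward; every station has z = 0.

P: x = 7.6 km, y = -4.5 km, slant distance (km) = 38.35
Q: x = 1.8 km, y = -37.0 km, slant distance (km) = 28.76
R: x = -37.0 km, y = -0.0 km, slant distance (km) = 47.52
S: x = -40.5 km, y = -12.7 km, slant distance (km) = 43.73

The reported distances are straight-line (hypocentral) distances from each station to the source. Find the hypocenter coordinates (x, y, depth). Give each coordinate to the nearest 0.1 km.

Each station gives a sphere (x−x_i)² + (y−y_i)² + z² = d_i² (stations at z=0).
Subtracting the P sphere from Q and R: z² cancels, leaving linear equations in x and y:
-11.6 x − 65.0 y = 1937.81
-89.2 x + 9.0 y = 503.56
Solving: x ≈ -8.500, y ≈ -28.296 km (keep extra digits for the depth step; rounded: -8.5, -28.3).
Then from the P sphere: z² = 38.35² − (x − 7.6)² − (y + 4.5)² with x = -8.500, y = -28.296, so z ≈ 25.402 ≈ 25.4 km.

x ≈ -8.5 km, y ≈ -28.3 km, depth ≈ 25.4 km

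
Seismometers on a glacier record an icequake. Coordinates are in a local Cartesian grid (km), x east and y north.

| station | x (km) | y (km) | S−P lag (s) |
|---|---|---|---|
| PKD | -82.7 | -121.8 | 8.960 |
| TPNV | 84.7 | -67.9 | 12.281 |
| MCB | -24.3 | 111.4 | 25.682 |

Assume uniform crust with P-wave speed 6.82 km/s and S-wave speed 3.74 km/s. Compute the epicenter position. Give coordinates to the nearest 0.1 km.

Distance from S−P lag: d = Δt · v_P v_S / (v_P − v_S) = Δt · (6.82·3.74)/(6.82−3.74) ≈ 8.2814·Δt.
So d_PKD = 74.20, d_TPNV = 101.70, d_MCB = 212.68 km.
Circle about each station: (x + 82.7)² + (y + 121.8)² = 74.20²; (x − 84.7)² + (y + 67.9)² = 101.70²; (x + 24.3)² + (y − 111.4)² = 212.68².
Subtracting the PKD equation from the TPNV and MCB equations removes the quadratic terms:
334.8 x + 107.8 y = -14727.28
116.8 x + 466.4 y = -48401.22
Solving the 2×2 system: x ≈ -11.5, y ≈ -100.9 km.

-11.5 km east, -100.9 km north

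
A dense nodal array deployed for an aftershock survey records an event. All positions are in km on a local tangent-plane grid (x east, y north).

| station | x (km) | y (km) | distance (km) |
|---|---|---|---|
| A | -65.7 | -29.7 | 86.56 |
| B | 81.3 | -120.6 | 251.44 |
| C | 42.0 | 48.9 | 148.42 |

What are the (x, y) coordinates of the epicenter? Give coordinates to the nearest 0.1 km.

(-106.4, 46.7)

Circle about each station: (x + 65.7)² + (y + 29.7)² = 86.56²; (x − 81.3)² + (y + 120.6)² = 251.44²; (x − 42.0)² + (y − 48.9)² = 148.42².
Subtracting the A equation from the B and C equations removes the quadratic terms:
294.0 x − 181.8 y = -39773.97
215.4 x + 157.2 y = -15579.23
Solving the 2×2 system: x ≈ -106.4, y ≈ 46.7 km.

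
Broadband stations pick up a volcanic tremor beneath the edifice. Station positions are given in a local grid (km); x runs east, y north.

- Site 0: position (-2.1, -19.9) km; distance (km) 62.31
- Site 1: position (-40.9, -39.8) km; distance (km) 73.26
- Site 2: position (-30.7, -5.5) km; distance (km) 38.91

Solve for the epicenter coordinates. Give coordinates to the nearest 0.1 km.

Circle about each station: (x + 2.1)² + (y + 19.9)² = 62.31²; (x + 40.9)² + (y + 39.8)² = 73.26²; (x + 30.7)² + (y + 5.5)² = 38.91².
Subtracting pairs of circle equations eliminates x²+y² and gives linear equations (the radical axes):
-77.6 x − 39.8 y = 1371.94
-57.2 x + 28.8 y = 2940.87
Solving the 2×2 system: x ≈ -34.7, y ≈ 33.2 km.

(-34.7, 33.2)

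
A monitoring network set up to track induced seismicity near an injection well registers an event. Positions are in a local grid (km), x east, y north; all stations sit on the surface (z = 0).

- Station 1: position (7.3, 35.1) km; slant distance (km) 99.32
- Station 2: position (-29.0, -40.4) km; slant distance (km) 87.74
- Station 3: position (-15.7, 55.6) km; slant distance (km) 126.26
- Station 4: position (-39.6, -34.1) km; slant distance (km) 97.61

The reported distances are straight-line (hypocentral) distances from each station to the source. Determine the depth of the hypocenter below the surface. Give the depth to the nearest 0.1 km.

z ≈ 42.9 km

Each station gives a sphere (x−x_i)² + (y−y_i)² + z² = d_i² (stations at z=0).
Subtracting the Station 1 sphere from Station 2 and Station 3: z² cancels, leaving linear equations in x and y:
-72.6 x − 151.0 y = 3354.01
-46.0 x + 41.0 y = -4024.58
Solving: x ≈ 47.386, y ≈ -44.995 km (keep extra digits for the depth step; rounded: 47.4, -45.0).
Then from the Station 1 sphere: z² = 99.32² − (x − 7.3)² − (y − 35.1)² with x = 47.386, y = -44.995, so z ≈ 42.923 ≈ 42.9 km.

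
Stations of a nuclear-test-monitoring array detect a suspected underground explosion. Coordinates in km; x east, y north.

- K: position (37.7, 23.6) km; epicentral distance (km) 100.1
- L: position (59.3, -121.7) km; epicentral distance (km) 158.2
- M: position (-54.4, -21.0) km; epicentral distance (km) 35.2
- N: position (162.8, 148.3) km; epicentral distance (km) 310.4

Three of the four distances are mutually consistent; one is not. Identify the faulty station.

K

Solve using three stations at a time. Using L, M, N (subtract circle equations pairwise → linear system) gives (x, y) ≈ (-79.5, -45.7).
Distances from that point to each station vs reported:
  K: calculated 136.2 vs reported 100.1 → residual 36.1 km
  L: calculated 158.2 vs reported 158.2 → residual 0.0 km
  M: calculated 35.2 vs reported 35.2 → residual 0.0 km
  N: calculated 310.4 vs reported 310.4 → residual 0.0 km
L, M, N are mutually consistent (residuals ≈ 0); K is off by 36.1 km.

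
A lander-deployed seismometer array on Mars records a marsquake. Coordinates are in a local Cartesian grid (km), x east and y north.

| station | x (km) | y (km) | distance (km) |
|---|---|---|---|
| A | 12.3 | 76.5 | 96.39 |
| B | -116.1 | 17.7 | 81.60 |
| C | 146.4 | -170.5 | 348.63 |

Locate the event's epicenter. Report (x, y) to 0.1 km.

Circle about each station: (x − 12.3)² + (y − 76.5)² = 96.39²; (x + 116.1)² + (y − 17.7)² = 81.60²; (x − 146.4)² + (y + 170.5)² = 348.63².
Subtracting the A equation from the B and C equations removes the quadratic terms:
-256.8 x − 117.6 y = 10421.43
268.2 x − 494.0 y = -67752.17
Solving the 2×2 system: x ≈ -82.8, y ≈ 92.2 km.

-82.8 km east, 92.2 km north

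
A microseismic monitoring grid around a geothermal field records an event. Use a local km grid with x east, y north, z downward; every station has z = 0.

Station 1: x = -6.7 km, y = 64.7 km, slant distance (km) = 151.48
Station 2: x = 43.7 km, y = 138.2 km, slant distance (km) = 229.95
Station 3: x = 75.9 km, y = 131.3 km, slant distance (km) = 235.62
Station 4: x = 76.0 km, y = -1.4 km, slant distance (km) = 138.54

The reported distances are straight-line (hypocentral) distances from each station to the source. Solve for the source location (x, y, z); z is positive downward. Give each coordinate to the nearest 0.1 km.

Each station gives a sphere (x−x_i)² + (y−y_i)² + z² = d_i² (stations at z=0).
Subtracting the Station 1 sphere from Station 2 and Station 3: z² cancels, leaving linear equations in x and y:
100.8 x + 147.0 y = -13152.86
165.2 x + 133.2 y = -13801.07
Solving: x ≈ -25.493, y ≈ -71.994 km (keep extra digits for the depth step; rounded: -25.5, -72.0).
Then from the Station 1 sphere: z² = 151.48² − (x + 6.7)² − (y − 64.7)² with x = -25.493, y = -71.994, so z ≈ 62.512 ≈ 62.5 km.
Check against Station 4 (with the unrounded solution): distance 138.54 ≈ 138.54 km. ✓

x ≈ -25.5 km, y ≈ -72.0 km, depth ≈ 62.5 km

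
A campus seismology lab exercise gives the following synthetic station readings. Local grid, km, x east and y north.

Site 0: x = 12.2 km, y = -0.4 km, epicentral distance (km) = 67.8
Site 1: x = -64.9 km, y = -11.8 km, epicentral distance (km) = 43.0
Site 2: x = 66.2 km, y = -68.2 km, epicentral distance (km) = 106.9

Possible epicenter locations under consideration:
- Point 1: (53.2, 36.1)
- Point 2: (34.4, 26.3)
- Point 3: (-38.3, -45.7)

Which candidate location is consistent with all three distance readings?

For each candidate, compare |candidate − station| to the reported distance:
Point 1: residuals Site 0 12.9, Site 1 84.4, Site 2 1.8 → max 84.4 km
Point 2: residuals Site 0 33.1, Site 1 63.4, Site 2 7.2 → max 63.4 km
Point 3: residuals Site 0 0.0, Site 1 0.1, Site 2 0.0 → max 0.1 km
Only Point 3 has all residuals ≈ 0.

Point 3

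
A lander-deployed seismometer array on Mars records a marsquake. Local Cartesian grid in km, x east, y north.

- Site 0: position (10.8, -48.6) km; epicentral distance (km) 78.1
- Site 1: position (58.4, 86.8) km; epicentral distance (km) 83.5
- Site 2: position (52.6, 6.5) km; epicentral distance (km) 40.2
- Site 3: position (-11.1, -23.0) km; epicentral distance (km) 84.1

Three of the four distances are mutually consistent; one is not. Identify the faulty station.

Site 2

Solve using three stations at a time. Using Site 0, Site 1, Site 3 (subtract circle equations pairwise → linear system) gives (x, y) ≈ (68.5, 3.9).
Distances from that point to each station vs reported:
  Site 0: calculated 78.1 vs reported 78.1 → residual 0.0 km
  Site 1: calculated 83.5 vs reported 83.5 → residual 0.0 km
  Site 2: calculated 16.1 vs reported 40.2 → residual 24.1 km
  Site 3: calculated 84.1 vs reported 84.1 → residual 0.0 km
Site 0, Site 1, Site 3 are mutually consistent (residuals ≈ 0); Site 2 is off by 24.1 km.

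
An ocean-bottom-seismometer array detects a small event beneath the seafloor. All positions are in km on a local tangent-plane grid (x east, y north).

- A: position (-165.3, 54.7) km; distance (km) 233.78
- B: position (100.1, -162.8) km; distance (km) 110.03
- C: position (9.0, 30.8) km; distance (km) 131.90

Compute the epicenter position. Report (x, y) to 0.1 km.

x ≈ 9.0 km, y ≈ -101.1 km

Circle about each station: (x + 165.3)² + (y − 54.7)² = 233.78²; (x − 100.1)² + (y + 162.8)² = 110.03²; (x − 9.0)² + (y − 30.8)² = 131.90².
Subtracting the A equation from the B and C equations removes the quadratic terms:
530.8 x − 435.0 y = 48754.16
348.6 x − 47.8 y = 7968.94
Solving the 2×2 system: x ≈ 9.0, y ≈ -101.1 km.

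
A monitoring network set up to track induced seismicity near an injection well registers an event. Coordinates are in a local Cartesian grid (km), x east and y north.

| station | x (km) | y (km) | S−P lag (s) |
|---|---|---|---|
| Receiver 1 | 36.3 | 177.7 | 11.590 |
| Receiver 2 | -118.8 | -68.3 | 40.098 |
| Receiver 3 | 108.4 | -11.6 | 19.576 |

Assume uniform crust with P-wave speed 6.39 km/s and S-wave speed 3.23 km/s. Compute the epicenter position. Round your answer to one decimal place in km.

x ≈ 72.1 km, y ≈ 111.0 km

Distance from S−P lag: d = Δt · v_P v_S / (v_P − v_S) = Δt · (6.39·3.23)/(6.39−3.23) ≈ 6.5316·Δt.
So d_Receiver 1 = 75.70, d_Receiver 2 = 261.90, d_Receiver 3 = 127.86 km.
Circle about each station: (x − 36.3)² + (y − 177.7)² = 75.70²; (x + 118.8)² + (y + 68.3)² = 261.90²; (x − 108.4)² + (y + 11.6)² = 127.86².
Subtracting the Receiver 1 equation from the Receiver 2 and Receiver 3 equations removes the quadratic terms:
-310.2 x − 492.0 y = -76977.77
144.2 x − 378.6 y = -31627.55
Solving the 2×2 system: x ≈ 72.1, y ≈ 111.0 km.
Check against Receiver 1 (with the unrounded x, y): √((x − 36.3)²+(y − 177.7)²) = 75.70 ≈ 75.70 km. ✓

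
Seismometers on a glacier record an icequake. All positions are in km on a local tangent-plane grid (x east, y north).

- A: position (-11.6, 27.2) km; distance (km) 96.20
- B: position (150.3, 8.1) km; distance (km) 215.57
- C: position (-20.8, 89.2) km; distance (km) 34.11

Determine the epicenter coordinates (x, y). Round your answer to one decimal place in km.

Circle about each station: (x + 11.6)² + (y − 27.2)² = 96.20²; (x − 150.3)² + (y − 8.1)² = 215.57²; (x + 20.8)² + (y − 89.2)² = 34.11².
Subtracting the A equation from the B and C equations removes the quadratic terms:
323.8 x − 38.2 y = -15434.68
-18.4 x + 124.0 y = 15605.83
Solving the 2×2 system: x ≈ -33.4, y ≈ 120.9 km.

(-33.4, 120.9)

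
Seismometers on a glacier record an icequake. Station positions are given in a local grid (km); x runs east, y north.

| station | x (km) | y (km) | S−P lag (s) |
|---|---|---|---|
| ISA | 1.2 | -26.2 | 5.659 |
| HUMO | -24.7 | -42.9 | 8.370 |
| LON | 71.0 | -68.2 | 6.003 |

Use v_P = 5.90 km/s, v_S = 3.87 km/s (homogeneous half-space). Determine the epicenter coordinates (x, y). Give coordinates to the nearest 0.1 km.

Distance from S−P lag: d = Δt · v_P v_S / (v_P − v_S) = Δt · (5.90·3.87)/(5.90−3.87) ≈ 11.2478·Δt.
So d_ISA = 63.65, d_HUMO = 94.14, d_LON = 67.52 km.
Circle about each station: (x − 1.2)² + (y + 26.2)² = 63.65²; (x + 24.7)² + (y + 42.9)² = 94.14²; (x − 71.0)² + (y + 68.2)² = 67.52².
Subtracting pairs of circle equations eliminates x²+y² and gives linear equations (the radical axes):
-51.8 x − 33.4 y = -3048.40
139.6 x − 84.0 y = 8496.73
Solving the 2×2 system: x ≈ 59.9, y ≈ -1.6 km.
Check against ISA (with the unrounded x, y): √((x − 1.2)²+(y + 26.2)²) = 63.63 ≈ 63.65 km. ✓

x ≈ 59.9 km, y ≈ -1.6 km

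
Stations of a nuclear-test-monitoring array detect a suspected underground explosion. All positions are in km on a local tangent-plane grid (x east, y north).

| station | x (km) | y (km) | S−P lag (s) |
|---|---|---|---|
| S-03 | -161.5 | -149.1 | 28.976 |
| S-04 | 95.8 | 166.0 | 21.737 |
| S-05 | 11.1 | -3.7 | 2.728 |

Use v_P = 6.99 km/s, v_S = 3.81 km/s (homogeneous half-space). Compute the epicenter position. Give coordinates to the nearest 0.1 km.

Distance from S−P lag: d = Δt · v_P v_S / (v_P − v_S) = Δt · (6.99·3.81)/(6.99−3.81) ≈ 8.3748·Δt.
So d_S-03 = 242.67, d_S-04 = 182.04, d_S-05 = 22.85 km.
Circle about each station: (x + 161.5)² + (y + 149.1)² = 242.67²; (x − 95.8)² + (y − 166.0)² = 182.04²; (x − 11.1)² + (y + 3.7)² = 22.85².
Subtracting pairs of circle equations eliminates x²+y² and gives linear equations (the radical axes):
514.6 x + 630.2 y = 14170.75
345.2 x + 290.8 y = 10190.45
Solving the 2×2 system: x ≈ 33.9, y ≈ -5.2 km.
Check against S-03 (with the unrounded x, y): √((x + 161.5)²+(y + 149.1)²) = 242.67 ≈ 242.67 km. ✓

x ≈ 33.9 km, y ≈ -5.2 km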